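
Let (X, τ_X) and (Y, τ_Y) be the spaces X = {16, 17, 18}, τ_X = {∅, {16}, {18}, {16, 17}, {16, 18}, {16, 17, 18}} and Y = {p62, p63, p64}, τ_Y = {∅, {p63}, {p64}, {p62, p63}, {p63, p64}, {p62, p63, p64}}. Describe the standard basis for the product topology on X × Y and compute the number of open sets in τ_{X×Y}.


Basis B = {∅ × ∅, {16} × {p63}, {16} × {p64}, {18} × {p63}, {18} × {p64}, {16} × {p62, p63}, {16} × {p63, p64}, {16, 17} × {p63}, {16, 18} × {p63}, {16, 17} × {p64}, {16, 18} × {p64}, {18} × {p62, p63}, {18} × {p63, p64}, {16} × {p62, p63, p64}, {16, 17, 18} × {p63}, {16, 17, 18} × {p64}, {18} × {p62, p63, p64}, {16, 17} × {p62, p63}, {16, 18} × {p62, p63}, {16, 17} × {p63, p64}, {16, 18} × {p63, p64}, {16, 17} × {p62, p63, p64}, {16, 18} × {p62, p63, p64}, {16, 17, 18} × {p62, p63}, {16, 17, 18} × {p63, p64}, {16, 17, 18} × {p62, p63, p64}}; |τ_{X×Y}| = 108.

Enumerate products U × V with U ∈ τ_X, V ∈ τ_Y (deduplicated):
  ∅ × ∅ = {} (∅)
  {16} × {p63} = {(16,p63)}
  {16} × {p64} = {(16,p64)}
  {18} × {p63} = {(18,p63)}
  {18} × {p64} = {(18,p64)}
  {16} × {p62, p63} = {(16,p62), (16,p63)}
  {16} × {p63, p64} = {(16,p63), (16,p64)}
  {16, 17} × {p63} = {(16,p63), (17,p63)}
  {16, 18} × {p63} = {(16,p63), (18,p63)}
  {16, 17} × {p64} = {(16,p64), (17,p64)}
  {16, 18} × {p64} = {(16,p64), (18,p64)}
  {18} × {p62, p63} = {(18,p62), (18,p63)}
  {18} × {p63, p64} = {(18,p63), (18,p64)}
  {16} × {p62, p63, p64} = {(16,p62), (16,p63), (16,p64)}
  {16, 17, 18} × {p63} = {(16,p63), (17,p63), (18,p63)}
  {16, 17, 18} × {p64} = {(16,p64), (17,p64), (18,p64)}
  {18} × {p62, p63, p64} = {(18,p62), (18,p63), (18,p64)}
  {16, 17} × {p62, p63} = {(16,p62), (16,p63), (17,p62), (17,p63)}
  {16, 18} × {p62, p63} = {(16,p62), (16,p63), (18,p62), (18,p63)}
  {16, 17} × {p63, p64} = {(16,p63), (16,p64), (17,p63), (17,p64)}
  {16, 18} × {p63, p64} = {(16,p63), (16,p64), (18,p63), (18,p64)}
  {16, 17} × {p62, p63, p64} = {(16,p62), (16,p63), (16,p64), (17,p62), (17,p63), (17,p64)}
  {16, 18} × {p62, p63, p64} = {(16,p62), (16,p63), (16,p64), (18,p62), (18,p63), (18,p64)}
  {16, 17, 18} × {p62, p63} = {(16,p62), (16,p63), (17,p62), (17,p63), (18,p62), (18,p63)}
  {16, 17, 18} × {p63, p64} = {(16,p63), (16,p64), (17,p63), (17,p64), (18,p63), (18,p64)}
  {16, 17, 18} × {p62, p63, p64} = {(16,p62), (16,p63), (16,p64), (17,p62), (17,p63), (17,p64), (18,p62), (18,p63), (18,p64)}
These 26 distinct sets form the basis B.
Close under arbitrary unions to get τ_{X×Y}; counting gives |τ_{X×Y}| = 108.


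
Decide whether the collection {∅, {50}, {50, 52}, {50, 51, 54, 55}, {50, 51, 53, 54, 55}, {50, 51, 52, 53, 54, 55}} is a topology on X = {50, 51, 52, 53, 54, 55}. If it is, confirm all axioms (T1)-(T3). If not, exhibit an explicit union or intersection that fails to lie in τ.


τ is NOT a topology on X.

Axiom (T1): ∅ ∈ τ? Yes; X ∈ τ? Yes.
Axiom (T2/T3): check pairwise unions and intersections of members of τ.
Counterexample for (T2): {50, 52} ∪ {50, 51, 54, 55} = {50, 51, 52, 54, 55} ∉ τ. Therefore τ is NOT a topology.


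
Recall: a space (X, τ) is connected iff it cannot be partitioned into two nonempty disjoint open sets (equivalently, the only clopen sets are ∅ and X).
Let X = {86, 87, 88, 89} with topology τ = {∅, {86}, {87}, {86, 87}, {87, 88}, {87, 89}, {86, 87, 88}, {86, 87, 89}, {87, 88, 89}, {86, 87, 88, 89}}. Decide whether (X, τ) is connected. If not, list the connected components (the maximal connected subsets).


(X, τ) is disconnected; components = [{86}, {87, 88, 89}].

Find clopen sets (U ∈ τ with X ∖ U ∈ τ):
  U = ∅, X ∖ U = {86, 87, 88, 89} — both open, so U is clopen.
  U = {86}, X ∖ U = {87, 88, 89} — both open, so U is clopen.
  U = {87, 88, 89}, X ∖ U = {86} — both open, so U is clopen.
  U = {86, 87, 88, 89}, X ∖ U = ∅ — both open, so U is clopen.
Nontrivial clopen(s) exist: e.g. {86}. So (X, τ) is disconnected.
Compute connected components by grouping points that agree on all clopens:
  component: {86}
  component: {87, 88, 89}


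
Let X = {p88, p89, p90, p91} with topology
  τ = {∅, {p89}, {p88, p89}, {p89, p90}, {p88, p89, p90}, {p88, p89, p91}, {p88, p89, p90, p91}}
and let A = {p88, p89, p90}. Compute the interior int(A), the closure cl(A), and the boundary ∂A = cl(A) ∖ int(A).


int(A) = {p88, p89, p90}, cl(A) = {p88, p89, p90, p91}, ∂A = {p91}.

Closed sets in (X, τ) are complements of opens:
  closed(X, τ) = {∅, {p90}, {p91}, {p88, p91}, {p90, p91}, {p88, p90, p91}, {p88, p89, p90, p91}}.
int(A) = ⋃ {U ∈ τ : U ⊆ A}. Opens contained in A: ∅, {p89}, {p88, p89}, {p89, p90}, {p88, p89, p90}.
Taking the union of these: int(A) = {p88, p89, p90}.
cl(A) = ⋂ {C closed : A ⊆ C}. Closed sets containing A: {p88, p89, p90, p91}.
Intersecting these: cl(A) = {p88, p89, p90, p91}.
∂A = cl(A) ∖ int(A) = {p88, p89, p90, p91} ∖ {p88, p89, p90} = {p91}.


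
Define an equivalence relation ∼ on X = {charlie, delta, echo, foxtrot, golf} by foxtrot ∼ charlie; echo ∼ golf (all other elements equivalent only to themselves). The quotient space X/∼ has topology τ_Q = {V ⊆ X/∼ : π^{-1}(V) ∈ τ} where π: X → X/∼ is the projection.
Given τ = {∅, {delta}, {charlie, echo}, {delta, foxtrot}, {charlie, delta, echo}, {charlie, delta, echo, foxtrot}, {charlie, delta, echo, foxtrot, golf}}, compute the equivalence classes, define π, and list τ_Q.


X/∼ = {[charlie=foxtrot], [delta], [echo=golf]}; |τ_Q| = 3.

Equivalence classes: [charlie=foxtrot], [delta], [echo=golf].
Quotient map π: X → X/∼ sends charlie ↦ [charlie=foxtrot], delta ↦ [delta], echo ↦ [echo=golf], foxtrot ↦ [charlie=foxtrot], golf ↦ [echo=golf].
For each subset V ⊆ X/∼, compute π^{-1}(V) ⊆ X and check whether π^{-1}(V) ∈ τ. V is open in τ_Q iff π^{-1}(V) ∈ τ.
  V = {}: π^{-1}(V) = ∅ ∈ τ ✓.
  V = {[charlie=foxtrot]}: π^{-1}(V) = {charlie, foxtrot} ∉ τ ✗.
  V = {[delta]}: π^{-1}(V) = {delta} ∈ τ ✓.
  V = {[charlie=foxtrot], [delta]}: π^{-1}(V) = {charlie, delta, foxtrot} ∉ τ ✗.
  V = {[echo=golf]}: π^{-1}(V) = {echo, golf} ∉ τ ✗.
  V = {[charlie=foxtrot], [echo=golf]}: π^{-1}(V) = {charlie, echo, foxtrot, golf} ∉ τ ✗.
  V = {[delta], [echo=golf]}: π^{-1}(V) = {delta, echo, golf} ∉ τ ✗.
  V = {[charlie=foxtrot], [delta], [echo=golf]}: π^{-1}(V) = {charlie, delta, echo, foxtrot, golf} ∈ τ ✓.
Open sets in the quotient: τ_Q = {{}, {[delta]}, {[charlie=foxtrot], [delta], [echo=golf]}} (3 elements).


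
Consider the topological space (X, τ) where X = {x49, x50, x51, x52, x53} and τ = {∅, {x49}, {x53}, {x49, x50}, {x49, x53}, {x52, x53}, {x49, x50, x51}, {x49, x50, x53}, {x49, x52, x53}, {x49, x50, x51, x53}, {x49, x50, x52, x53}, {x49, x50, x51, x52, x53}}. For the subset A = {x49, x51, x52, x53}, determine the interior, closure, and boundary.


int(A) = {x49, x52, x53}, cl(A) = {x49, x50, x51, x52, x53}, ∂A = {x50, x51}.

Closed sets in (X, τ) are complements of opens:
  closed(X, τ) = {∅, {x51}, {x52}, {x50, x51}, {x51, x52}, {x52, x53}, {x49, x50, x51}, {x50, x51, x52}, {x51, x52, x53}, {x49, x50, x51, x52}, {x50, x51, x52, x53}, {x49, x50, x51, x52, x53}}.
int(A) = ⋃ {U ∈ τ : U ⊆ A}. Opens contained in A: ∅, {x49}, {x53}, {x49, x53}, {x52, x53}, {x49, x52, x53}.
Taking the union of these: int(A) = {x49, x52, x53}.
cl(A) = ⋂ {C closed : A ⊆ C}. Closed sets containing A: {x49, x50, x51, x52, x53}.
Intersecting these: cl(A) = {x49, x50, x51, x52, x53}.
∂A = cl(A) ∖ int(A) = {x49, x50, x51, x52, x53} ∖ {x49, x52, x53} = {x50, x51}.


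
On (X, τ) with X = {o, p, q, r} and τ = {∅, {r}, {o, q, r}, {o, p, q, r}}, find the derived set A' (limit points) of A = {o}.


A' = {p, q}

For each x ∈ X, list the open sets U ∈ τ with x ∈ U, then check whether U ∩ (A ∖ {x}) ≠ ∅ for every such U.
  x = o: open {o, q, r} ∋ x has {o, q, r} ∩ (A ∖ {o}) = ∅, so x is NOT a limit point.
  x = p: opens ∋ x are {o, p, q, r}; each meets A ∖ {p}, so x IS a limit point.
  x = q: opens ∋ x are {o, q, r}, {o, p, q, r}; each meets A ∖ {q}, so x IS a limit point.
  x = r: open {r} ∋ x has {r} ∩ (A ∖ {r}) = ∅, so x is NOT a limit point.
Collecting: A' = {p, q}.


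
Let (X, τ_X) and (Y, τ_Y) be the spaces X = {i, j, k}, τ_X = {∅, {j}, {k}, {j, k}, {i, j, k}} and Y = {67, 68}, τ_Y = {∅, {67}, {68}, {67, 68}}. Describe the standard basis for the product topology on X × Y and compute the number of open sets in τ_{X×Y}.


Basis B = {∅ × ∅, {j} × {67}, {j} × {68}, {k} × {67}, {k} × {68}, {j} × {67, 68}, {j, k} × {67}, {j, k} × {68}, {k} × {67, 68}, {i, j, k} × {67}, {i, j, k} × {68}, {j, k} × {67, 68}, {i, j, k} × {67, 68}}; |τ_{X×Y}| = 25.

Enumerate products U × V with U ∈ τ_X, V ∈ τ_Y (deduplicated):
  ∅ × ∅ = {} (∅)
  {j} × {67} = {(j,67)}
  {j} × {68} = {(j,68)}
  {k} × {67} = {(k,67)}
  {k} × {68} = {(k,68)}
  {j} × {67, 68} = {(j,67), (j,68)}
  {j, k} × {67} = {(j,67), (k,67)}
  {j, k} × {68} = {(j,68), (k,68)}
  {k} × {67, 68} = {(k,67), (k,68)}
  {i, j, k} × {67} = {(i,67), (j,67), (k,67)}
  {i, j, k} × {68} = {(i,68), (j,68), (k,68)}
  {j, k} × {67, 68} = {(j,67), (j,68), (k,67), (k,68)}
  {i, j, k} × {67, 68} = {(i,67), (i,68), (j,67), (j,68), (k,67), (k,68)}
These 13 distinct sets form the basis B.
Close under arbitrary unions to get τ_{X×Y}; counting gives |τ_{X×Y}| = 25.


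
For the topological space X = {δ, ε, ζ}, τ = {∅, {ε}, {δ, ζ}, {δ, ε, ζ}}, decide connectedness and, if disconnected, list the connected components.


(X, τ) is disconnected; components = [{ε}, {δ, ζ}].

Find clopen sets (U ∈ τ with X ∖ U ∈ τ):
  U = ∅, X ∖ U = {δ, ε, ζ} — both open, so U is clopen.
  U = {ε}, X ∖ U = {δ, ζ} — both open, so U is clopen.
  U = {δ, ζ}, X ∖ U = {ε} — both open, so U is clopen.
  U = {δ, ε, ζ}, X ∖ U = ∅ — both open, so U is clopen.
Nontrivial clopen(s) exist: e.g. {δ, ζ}. So (X, τ) is disconnected.
Compute connected components by grouping points that agree on all clopens:
  component: {ε}
  component: {δ, ζ}


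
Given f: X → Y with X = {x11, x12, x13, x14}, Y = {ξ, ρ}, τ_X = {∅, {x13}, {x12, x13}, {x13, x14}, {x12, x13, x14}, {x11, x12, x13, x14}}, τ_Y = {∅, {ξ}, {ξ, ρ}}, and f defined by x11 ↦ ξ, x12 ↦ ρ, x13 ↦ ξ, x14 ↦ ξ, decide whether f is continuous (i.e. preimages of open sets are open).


f is NOT continuous.

Compute f^{-1}(U) for each U ∈ τ_Y:
  U = ∅: f^{-1}(U) = ∅ ∈ τ_X ✓.
  U = {ξ}: f^{-1}(U) = {x11, x13, x14} ∉ τ_X ✗.
  U = {ξ, ρ}: f^{-1}(U) = {x11, x12, x13, x14} ∈ τ_X ✓.
Found U = {ξ} with f^{-1}(U) = {x11, x13, x14} not in τ_X. Therefore f is NOT continuous.


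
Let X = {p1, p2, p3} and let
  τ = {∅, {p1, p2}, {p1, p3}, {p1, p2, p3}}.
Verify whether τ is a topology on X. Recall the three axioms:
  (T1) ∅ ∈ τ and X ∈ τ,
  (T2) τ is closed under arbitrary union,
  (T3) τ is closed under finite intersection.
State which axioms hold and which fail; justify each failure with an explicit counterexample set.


τ is NOT a topology on X.

Axiom (T1): ∅ ∈ τ? Yes; X ∈ τ? Yes.
Axiom (T2/T3): check pairwise unions and intersections of members of τ.
Counterexample for (T3): {p1, p2} ∩ {p1, p3} = {p1} ∉ τ. Therefore τ is NOT a topology.


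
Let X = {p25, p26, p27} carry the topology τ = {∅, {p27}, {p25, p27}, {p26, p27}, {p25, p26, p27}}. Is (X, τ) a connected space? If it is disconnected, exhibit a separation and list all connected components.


(X, τ) is connected.

Find clopen sets (U ∈ τ with X ∖ U ∈ τ):
  U = ∅, X ∖ U = {p25, p26, p27} — both open, so U is clopen.
  U = {p25, p26, p27}, X ∖ U = ∅ — both open, so U is clopen.
Only trivial clopens (∅ and X) exist, so (X, τ) is connected.
Compute connected components by grouping points that agree on all clopens:
  component: {p25, p26, p27}


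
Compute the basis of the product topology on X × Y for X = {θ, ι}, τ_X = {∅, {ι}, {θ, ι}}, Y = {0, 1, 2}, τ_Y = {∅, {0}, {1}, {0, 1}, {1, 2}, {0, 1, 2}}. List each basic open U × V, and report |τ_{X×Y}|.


Basis B = {∅ × ∅, {ι} × {0}, {ι} × {1}, {θ, ι} × {0}, {θ, ι} × {1}, {ι} × {0, 1}, {ι} × {1, 2}, {ι} × {0, 1, 2}, {θ, ι} × {0, 1}, {θ, ι} × {1, 2}, {θ, ι} × {0, 1, 2}}; |τ_{X×Y}| = 18.

Enumerate products U × V with U ∈ τ_X, V ∈ τ_Y (deduplicated):
  ∅ × ∅ = {} (∅)
  {ι} × {0} = {(ι,0)}
  {ι} × {1} = {(ι,1)}
  {θ, ι} × {0} = {(θ,0), (ι,0)}
  {θ, ι} × {1} = {(θ,1), (ι,1)}
  {ι} × {0, 1} = {(ι,0), (ι,1)}
  {ι} × {1, 2} = {(ι,1), (ι,2)}
  {ι} × {0, 1, 2} = {(ι,0), (ι,1), (ι,2)}
  {θ, ι} × {0, 1} = {(θ,0), (θ,1), (ι,0), (ι,1)}
  {θ, ι} × {1, 2} = {(θ,1), (θ,2), (ι,1), (ι,2)}
  {θ, ι} × {0, 1, 2} = {(θ,0), (θ,1), (θ,2), (ι,0), (ι,1), (ι,2)}
These 11 distinct sets form the basis B.
Close under arbitrary unions to get τ_{X×Y}; counting gives |τ_{X×Y}| = 18.


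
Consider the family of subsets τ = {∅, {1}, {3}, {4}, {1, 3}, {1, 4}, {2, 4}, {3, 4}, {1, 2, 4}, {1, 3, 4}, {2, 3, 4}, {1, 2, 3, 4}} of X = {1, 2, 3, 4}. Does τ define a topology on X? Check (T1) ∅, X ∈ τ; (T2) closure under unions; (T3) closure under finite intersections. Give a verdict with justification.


τ IS a topology on X.

Axiom (T1): ∅ ∈ τ? Yes; X ∈ τ? Yes.
Axiom (T2/T3): check pairwise unions and intersections of members of τ.
All pairwise intersections and unions checked — each lies in τ. Therefore τ satisfies (T1), (T2), (T3): it IS a topology on X.


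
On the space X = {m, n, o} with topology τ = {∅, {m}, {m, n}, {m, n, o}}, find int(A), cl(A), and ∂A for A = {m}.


int(A) = {m}, cl(A) = {m, n, o}, ∂A = {n, o}.

Closed sets in (X, τ) are complements of opens:
  closed(X, τ) = {∅, {o}, {n, o}, {m, n, o}}.
int(A) = ⋃ {U ∈ τ : U ⊆ A}. Opens contained in A: ∅, {m}.
Taking the union of these: int(A) = {m}.
cl(A) = ⋂ {C closed : A ⊆ C}. Closed sets containing A: {m, n, o}.
Intersecting these: cl(A) = {m, n, o}.
∂A = cl(A) ∖ int(A) = {m, n, o} ∖ {m} = {n, o}.


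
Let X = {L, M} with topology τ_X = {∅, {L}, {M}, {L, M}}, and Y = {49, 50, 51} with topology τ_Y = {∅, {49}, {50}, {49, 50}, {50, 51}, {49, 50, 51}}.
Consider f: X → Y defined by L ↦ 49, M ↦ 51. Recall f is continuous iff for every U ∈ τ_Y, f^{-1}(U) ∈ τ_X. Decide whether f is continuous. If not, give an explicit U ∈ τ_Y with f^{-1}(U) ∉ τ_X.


f IS continuous.

Compute f^{-1}(U) for each U ∈ τ_Y:
  U = ∅: f^{-1}(U) = ∅ ∈ τ_X ✓.
  U = {49}: f^{-1}(U) = {L} ∈ τ_X ✓.
  U = {50}: f^{-1}(U) = ∅ ∈ τ_X ✓.
  U = {49, 50}: f^{-1}(U) = {L} ∈ τ_X ✓.
  U = {50, 51}: f^{-1}(U) = {M} ∈ τ_X ✓.
  U = {49, 50, 51}: f^{-1}(U) = {L, M} ∈ τ_X ✓.
Every preimage lies in τ_X, so f IS continuous.


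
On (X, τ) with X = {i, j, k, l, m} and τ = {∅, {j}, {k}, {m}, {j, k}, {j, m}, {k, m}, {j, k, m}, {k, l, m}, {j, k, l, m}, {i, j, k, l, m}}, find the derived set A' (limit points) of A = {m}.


A' = {i, l}

For each x ∈ X, list the open sets U ∈ τ with x ∈ U, then check whether U ∩ (A ∖ {x}) ≠ ∅ for every such U.
  x = i: opens ∋ x are {i, j, k, l, m}; each meets A ∖ {i}, so x IS a limit point.
  x = j: open {j} ∋ x has {j} ∩ (A ∖ {j}) = ∅, so x is NOT a limit point.
  x = k: open {k} ∋ x has {k} ∩ (A ∖ {k}) = ∅, so x is NOT a limit point.
  x = l: opens ∋ x are {k, l, m}, {j, k, l, m}, {i, j, k, l, m}; each meets A ∖ {l}, so x IS a limit point.
  x = m: open {m} ∋ x has {m} ∩ (A ∖ {m}) = ∅, so x is NOT a limit point.
Collecting: A' = {i, l}.


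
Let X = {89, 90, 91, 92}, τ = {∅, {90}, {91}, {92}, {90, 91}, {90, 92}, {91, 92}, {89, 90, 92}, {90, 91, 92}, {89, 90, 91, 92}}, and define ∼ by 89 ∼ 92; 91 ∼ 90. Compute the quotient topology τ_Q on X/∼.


X/∼ = {[89=92], [90=91]}; |τ_Q| = 3.

Equivalence classes: [89=92], [90=91].
Quotient map π: X → X/∼ sends 89 ↦ [89=92], 90 ↦ [90=91], 91 ↦ [90=91], 92 ↦ [89=92].
For each subset V ⊆ X/∼, compute π^{-1}(V) ⊆ X and check whether π^{-1}(V) ∈ τ. V is open in τ_Q iff π^{-1}(V) ∈ τ.
  V = {}: π^{-1}(V) = ∅ ∈ τ ✓.
  V = {[89=92]}: π^{-1}(V) = {89, 92} ∉ τ ✗.
  V = {[90=91]}: π^{-1}(V) = {90, 91} ∈ τ ✓.
  V = {[89=92], [90=91]}: π^{-1}(V) = {89, 90, 91, 92} ∈ τ ✓.
Open sets in the quotient: τ_Q = {{}, {[90=91]}, {[89=92], [90=91]}} (3 elements).


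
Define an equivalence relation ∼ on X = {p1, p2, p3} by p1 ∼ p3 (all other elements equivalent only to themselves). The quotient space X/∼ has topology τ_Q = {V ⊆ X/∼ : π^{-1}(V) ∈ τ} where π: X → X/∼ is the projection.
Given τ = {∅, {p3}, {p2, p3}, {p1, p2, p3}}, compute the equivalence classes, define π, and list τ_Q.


X/∼ = {[p1=p3], [p2]}; |τ_Q| = 2.

Equivalence classes: [p1=p3], [p2].
Quotient map π: X → X/∼ sends p1 ↦ [p1=p3], p2 ↦ [p2], p3 ↦ [p1=p3].
For each subset V ⊆ X/∼, compute π^{-1}(V) ⊆ X and check whether π^{-1}(V) ∈ τ. V is open in τ_Q iff π^{-1}(V) ∈ τ.
  V = {}: π^{-1}(V) = ∅ ∈ τ ✓.
  V = {[p1=p3]}: π^{-1}(V) = {p1, p3} ∉ τ ✗.
  V = {[p2]}: π^{-1}(V) = {p2} ∉ τ ✗.
  V = {[p1=p3], [p2]}: π^{-1}(V) = {p1, p2, p3} ∈ τ ✓.
Open sets in the quotient: τ_Q = {{}, {[p1=p3], [p2]}} (2 elements).


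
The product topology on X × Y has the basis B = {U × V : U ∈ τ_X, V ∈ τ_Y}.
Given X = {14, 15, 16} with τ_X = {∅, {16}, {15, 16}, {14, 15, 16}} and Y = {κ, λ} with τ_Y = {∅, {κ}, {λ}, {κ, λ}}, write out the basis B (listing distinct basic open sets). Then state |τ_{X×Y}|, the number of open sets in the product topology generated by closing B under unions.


Basis B = {∅ × ∅, {16} × {κ}, {16} × {λ}, {15, 16} × {κ}, {15, 16} × {λ}, {16} × {κ, λ}, {14, 15, 16} × {κ}, {14, 15, 16} × {λ}, {15, 16} × {κ, λ}, {14, 15, 16} × {κ, λ}}; |τ_{X×Y}| = 16.

Enumerate products U × V with U ∈ τ_X, V ∈ τ_Y (deduplicated):
  ∅ × ∅ = {} (∅)
  {16} × {κ} = {(16,κ)}
  {16} × {λ} = {(16,λ)}
  {15, 16} × {κ} = {(15,κ), (16,κ)}
  {15, 16} × {λ} = {(15,λ), (16,λ)}
  {16} × {κ, λ} = {(16,κ), (16,λ)}
  {14, 15, 16} × {κ} = {(14,κ), (15,κ), (16,κ)}
  {14, 15, 16} × {λ} = {(14,λ), (15,λ), (16,λ)}
  {15, 16} × {κ, λ} = {(15,κ), (15,λ), (16,κ), (16,λ)}
  {14, 15, 16} × {κ, λ} = {(14,κ), (14,λ), (15,κ), (15,λ), (16,κ), (16,λ)}
These 10 distinct sets form the basis B.
Close under arbitrary unions to get τ_{X×Y}; counting gives |τ_{X×Y}| = 16.


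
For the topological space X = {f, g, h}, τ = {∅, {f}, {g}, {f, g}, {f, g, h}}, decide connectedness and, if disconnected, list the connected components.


(X, τ) is connected.

Find clopen sets (U ∈ τ with X ∖ U ∈ τ):
  U = ∅, X ∖ U = {f, g, h} — both open, so U is clopen.
  U = {f, g, h}, X ∖ U = ∅ — both open, so U is clopen.
Only trivial clopens (∅ and X) exist, so (X, τ) is connected.
Compute connected components by grouping points that agree on all clopens:
  component: {f, g, h}


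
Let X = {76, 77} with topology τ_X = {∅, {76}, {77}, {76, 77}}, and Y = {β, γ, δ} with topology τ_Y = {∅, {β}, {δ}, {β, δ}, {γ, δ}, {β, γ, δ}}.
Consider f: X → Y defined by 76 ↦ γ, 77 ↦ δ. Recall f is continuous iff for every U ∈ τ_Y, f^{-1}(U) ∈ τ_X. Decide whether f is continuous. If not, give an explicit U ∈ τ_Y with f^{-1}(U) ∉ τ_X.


f IS continuous.

Compute f^{-1}(U) for each U ∈ τ_Y:
  U = ∅: f^{-1}(U) = ∅ ∈ τ_X ✓.
  U = {β}: f^{-1}(U) = ∅ ∈ τ_X ✓.
  U = {δ}: f^{-1}(U) = {77} ∈ τ_X ✓.
  U = {β, δ}: f^{-1}(U) = {77} ∈ τ_X ✓.
  U = {γ, δ}: f^{-1}(U) = {76, 77} ∈ τ_X ✓.
  U = {β, γ, δ}: f^{-1}(U) = {76, 77} ∈ τ_X ✓.
Every preimage lies in τ_X, so f IS continuous.


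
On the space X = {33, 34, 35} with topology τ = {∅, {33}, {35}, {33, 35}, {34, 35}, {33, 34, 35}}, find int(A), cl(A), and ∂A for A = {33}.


int(A) = {33}, cl(A) = {33}, ∂A = ∅.

Closed sets in (X, τ) are complements of opens:
  closed(X, τ) = {∅, {33}, {34}, {33, 34}, {34, 35}, {33, 34, 35}}.
int(A) = ⋃ {U ∈ τ : U ⊆ A}. Opens contained in A: ∅, {33}.
Taking the union of these: int(A) = {33}.
cl(A) = ⋂ {C closed : A ⊆ C}. Closed sets containing A: {33}, {33, 34}, {33, 34, 35}.
Intersecting these: cl(A) = {33}.
∂A = cl(A) ∖ int(A) = {33} ∖ {33} = ∅.


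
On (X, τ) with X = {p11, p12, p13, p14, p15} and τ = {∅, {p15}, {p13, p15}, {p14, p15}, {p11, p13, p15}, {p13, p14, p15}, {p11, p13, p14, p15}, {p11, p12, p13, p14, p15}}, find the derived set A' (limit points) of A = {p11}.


A' = {p12}

For each x ∈ X, list the open sets U ∈ τ with x ∈ U, then check whether U ∩ (A ∖ {x}) ≠ ∅ for every such U.
  x = p11: open {p11, p13, p15} ∋ x has {p11, p13, p15} ∩ (A ∖ {p11}) = ∅, so x is NOT a limit point.
  x = p12: opens ∋ x are {p11, p12, p13, p14, p15}; each meets A ∖ {p12}, so x IS a limit point.
  x = p13: open {p13, p15} ∋ x has {p13, p15} ∩ (A ∖ {p13}) = ∅, so x is NOT a limit point.
  x = p14: open {p14, p15} ∋ x has {p14, p15} ∩ (A ∖ {p14}) = ∅, so x is NOT a limit point.
  x = p15: open {p15} ∋ x has {p15} ∩ (A ∖ {p15}) = ∅, so x is NOT a limit point.
Collecting: A' = {p12}.


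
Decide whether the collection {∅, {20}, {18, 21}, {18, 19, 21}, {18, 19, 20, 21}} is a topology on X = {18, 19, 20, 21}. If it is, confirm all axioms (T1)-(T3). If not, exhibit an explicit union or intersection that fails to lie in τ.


τ is NOT a topology on X.

Axiom (T1): ∅ ∈ τ? Yes; X ∈ τ? Yes.
Axiom (T2/T3): check pairwise unions and intersections of members of τ.
Counterexample for (T2): {20} ∪ {18, 21} = {18, 20, 21} ∉ τ. Therefore τ is NOT a topology.


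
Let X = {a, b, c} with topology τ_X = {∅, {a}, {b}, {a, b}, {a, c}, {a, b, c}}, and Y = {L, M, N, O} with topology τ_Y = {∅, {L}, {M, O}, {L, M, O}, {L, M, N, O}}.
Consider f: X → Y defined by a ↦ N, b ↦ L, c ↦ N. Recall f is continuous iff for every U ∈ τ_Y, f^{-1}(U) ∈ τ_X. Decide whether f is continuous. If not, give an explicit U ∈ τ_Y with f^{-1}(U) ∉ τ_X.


f IS continuous.

Compute f^{-1}(U) for each U ∈ τ_Y:
  U = ∅: f^{-1}(U) = ∅ ∈ τ_X ✓.
  U = {L}: f^{-1}(U) = {b} ∈ τ_X ✓.
  U = {M, O}: f^{-1}(U) = ∅ ∈ τ_X ✓.
  U = {L, M, O}: f^{-1}(U) = {b} ∈ τ_X ✓.
  U = {L, M, N, O}: f^{-1}(U) = {a, b, c} ∈ τ_X ✓.
Every preimage lies in τ_X, so f IS continuous.


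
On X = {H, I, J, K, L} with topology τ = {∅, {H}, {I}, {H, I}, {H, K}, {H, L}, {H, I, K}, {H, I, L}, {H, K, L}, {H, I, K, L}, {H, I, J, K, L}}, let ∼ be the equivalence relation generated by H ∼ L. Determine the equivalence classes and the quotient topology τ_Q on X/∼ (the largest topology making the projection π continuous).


X/∼ = {[H=L], [I], [J], [K]}; |τ_Q| = 7.

Equivalence classes: [H=L], [I], [J], [K].
Quotient map π: X → X/∼ sends H ↦ [H=L], I ↦ [I], J ↦ [J], K ↦ [K], L ↦ [H=L].
For each subset V ⊆ X/∼, compute π^{-1}(V) ⊆ X and check whether π^{-1}(V) ∈ τ. V is open in τ_Q iff π^{-1}(V) ∈ τ.
  V = {}: π^{-1}(V) = ∅ ∈ τ ✓.
  V = {[H=L]}: π^{-1}(V) = {H, L} ∈ τ ✓.
  V = {[I]}: π^{-1}(V) = {I} ∈ τ ✓.
  V = {[H=L], [I]}: π^{-1}(V) = {H, I, L} ∈ τ ✓.
  V = {[J]}: π^{-1}(V) = {J} ∉ τ ✗.
  V = {[H=L], [J]}: π^{-1}(V) = {H, J, L} ∉ τ ✗.
  V = {[I], [J]}: π^{-1}(V) = {I, J} ∉ τ ✗.
  V = {[H=L], [I], [J]}: π^{-1}(V) = {H, I, J, L} ∉ τ ✗.
  V = {[K]}: π^{-1}(V) = {K} ∉ τ ✗.
  V = {[H=L], [K]}: π^{-1}(V) = {H, K, L} ∈ τ ✓.
  V = {[I], [K]}: π^{-1}(V) = {I, K} ∉ τ ✗.
  V = {[H=L], [I], [K]}: π^{-1}(V) = {H, I, K, L} ∈ τ ✓.
  V = {[J], [K]}: π^{-1}(V) = {J, K} ∉ τ ✗.
  V = {[H=L], [J], [K]}: π^{-1}(V) = {H, J, K, L} ∉ τ ✗.
  V = {[I], [J], [K]}: π^{-1}(V) = {I, J, K} ∉ τ ✗.
  V = {[H=L], [I], [J], [K]}: π^{-1}(V) = {H, I, J, K, L} ∈ τ ✓.
Open sets in the quotient: τ_Q = {{}, {[H=L]}, {[I]}, {[H=L], [I]}, {[H=L], [K]}, {[H=L], [I], [K]}, {[H=L], [I], [J], [K]}} (7 elements).


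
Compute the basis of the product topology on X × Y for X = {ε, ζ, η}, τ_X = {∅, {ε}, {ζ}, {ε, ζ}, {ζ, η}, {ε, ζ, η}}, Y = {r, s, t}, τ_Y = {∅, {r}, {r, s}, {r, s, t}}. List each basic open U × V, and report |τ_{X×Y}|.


Basis B = {∅ × ∅, {ε} × {r}, {ζ} × {r}, {ε} × {r, s}, {ε, ζ} × {r}, {ζ} × {r, s}, {ζ, η} × {r}, {ε} × {r, s, t}, {ε, ζ, η} × {r}, {ζ} × {r, s, t}, {ε, ζ} × {r, s}, {ζ, η} × {r, s}, {ε, ζ} × {r, s, t}, {ε, ζ, η} × {r, s}, {ζ, η} × {r, s, t}, {ε, ζ, η} × {r, s, t}}; |τ_{X×Y}| = 40.

Enumerate products U × V with U ∈ τ_X, V ∈ τ_Y (deduplicated):
  ∅ × ∅ = {} (∅)
  {ε} × {r} = {(ε,r)}
  {ζ} × {r} = {(ζ,r)}
  {ε} × {r, s} = {(ε,r), (ε,s)}
  {ε, ζ} × {r} = {(ε,r), (ζ,r)}
  {ζ} × {r, s} = {(ζ,r), (ζ,s)}
  {ζ, η} × {r} = {(ζ,r), (η,r)}
  {ε} × {r, s, t} = {(ε,r), (ε,s), (ε,t)}
  {ε, ζ, η} × {r} = {(ε,r), (ζ,r), (η,r)}
  {ζ} × {r, s, t} = {(ζ,r), (ζ,s), (ζ,t)}
  {ε, ζ} × {r, s} = {(ε,r), (ε,s), (ζ,r), (ζ,s)}
  {ζ, η} × {r, s} = {(ζ,r), (ζ,s), (η,r), (η,s)}
  {ε, ζ} × {r, s, t} = {(ε,r), (ε,s), (ε,t), (ζ,r), (ζ,s), (ζ,t)}
  {ε, ζ, η} × {r, s} = {(ε,r), (ε,s), (ζ,r), (ζ,s), (η,r), (η,s)}
  {ζ, η} × {r, s, t} = {(ζ,r), (ζ,s), (ζ,t), (η,r), (η,s), (η,t)}
  {ε, ζ, η} × {r, s, t} = {(ε,r), (ε,s), (ε,t), (ζ,r), (ζ,s), (ζ,t), (η,r), (η,s), (η,t)}
These 16 distinct sets form the basis B.
Close under arbitrary unions to get τ_{X×Y}; counting gives |τ_{X×Y}| = 40.


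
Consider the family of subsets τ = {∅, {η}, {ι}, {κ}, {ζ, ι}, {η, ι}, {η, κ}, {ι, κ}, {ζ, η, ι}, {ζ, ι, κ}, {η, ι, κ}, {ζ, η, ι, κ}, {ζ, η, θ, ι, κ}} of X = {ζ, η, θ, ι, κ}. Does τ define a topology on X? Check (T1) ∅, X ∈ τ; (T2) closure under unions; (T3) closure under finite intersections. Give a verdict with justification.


τ IS a topology on X.

Axiom (T1): ∅ ∈ τ? Yes; X ∈ τ? Yes.
Axiom (T2/T3): check pairwise unions and intersections of members of τ.
All pairwise intersections and unions checked — each lies in τ. Therefore τ satisfies (T1), (T2), (T3): it IS a topology on X.


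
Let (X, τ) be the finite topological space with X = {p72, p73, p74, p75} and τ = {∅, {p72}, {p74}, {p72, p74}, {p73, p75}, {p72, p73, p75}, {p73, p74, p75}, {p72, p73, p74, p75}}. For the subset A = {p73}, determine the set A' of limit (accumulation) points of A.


A' = {p75}

For each x ∈ X, list the open sets U ∈ τ with x ∈ U, then check whether U ∩ (A ∖ {x}) ≠ ∅ for every such U.
  x = p72: open {p72} ∋ x has {p72} ∩ (A ∖ {p72}) = ∅, so x is NOT a limit point.
  x = p73: open {p73, p75} ∋ x has {p73, p75} ∩ (A ∖ {p73}) = ∅, so x is NOT a limit point.
  x = p74: open {p74} ∋ x has {p74} ∩ (A ∖ {p74}) = ∅, so x is NOT a limit point.
  x = p75: opens ∋ x are {p73, p75}, {p72, p73, p75}, {p73, p74, p75}, {p72, p73, p74, p75}; each meets A ∖ {p75}, so x IS a limit point.
Collecting: A' = {p75}.


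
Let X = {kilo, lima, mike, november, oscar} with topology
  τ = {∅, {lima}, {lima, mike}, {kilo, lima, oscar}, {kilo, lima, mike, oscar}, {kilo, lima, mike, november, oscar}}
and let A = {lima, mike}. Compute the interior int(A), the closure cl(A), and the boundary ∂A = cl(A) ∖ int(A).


int(A) = {lima, mike}, cl(A) = {kilo, lima, mike, november, oscar}, ∂A = {kilo, november, oscar}.

Closed sets in (X, τ) are complements of opens:
  closed(X, τ) = {∅, {november}, {mike, november}, {kilo, november, oscar}, {kilo, mike, november, oscar}, {kilo, lima, mike, november, oscar}}.
int(A) = ⋃ {U ∈ τ : U ⊆ A}. Opens contained in A: ∅, {lima}, {lima, mike}.
Taking the union of these: int(A) = {lima, mike}.
cl(A) = ⋂ {C closed : A ⊆ C}. Closed sets containing A: {kilo, lima, mike, november, oscar}.
Intersecting these: cl(A) = {kilo, lima, mike, november, oscar}.
∂A = cl(A) ∖ int(A) = {kilo, lima, mike, november, oscar} ∖ {lima, mike} = {kilo, november, oscar}.


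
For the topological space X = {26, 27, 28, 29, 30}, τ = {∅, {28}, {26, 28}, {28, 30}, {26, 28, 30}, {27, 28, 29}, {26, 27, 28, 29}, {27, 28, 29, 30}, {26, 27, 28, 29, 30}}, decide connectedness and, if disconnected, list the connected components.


(X, τ) is connected.

Find clopen sets (U ∈ τ with X ∖ U ∈ τ):
  U = ∅, X ∖ U = {26, 27, 28, 29, 30} — both open, so U is clopen.
  U = {26, 27, 28, 29, 30}, X ∖ U = ∅ — both open, so U is clopen.
Only trivial clopens (∅ and X) exist, so (X, τ) is connected.
Compute connected components by grouping points that agree on all clopens:
  component: {26, 27, 28, 29, 30}


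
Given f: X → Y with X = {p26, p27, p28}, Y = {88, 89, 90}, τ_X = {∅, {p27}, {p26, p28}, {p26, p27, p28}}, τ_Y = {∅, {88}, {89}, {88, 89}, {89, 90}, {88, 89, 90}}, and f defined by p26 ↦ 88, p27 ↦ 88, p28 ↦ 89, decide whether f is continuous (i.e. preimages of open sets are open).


f is NOT continuous.

Compute f^{-1}(U) for each U ∈ τ_Y:
  U = ∅: f^{-1}(U) = ∅ ∈ τ_X ✓.
  U = {88}: f^{-1}(U) = {p26, p27} ∉ τ_X ✗.
  U = {89}: f^{-1}(U) = {p28} ∉ τ_X ✗.
  U = {88, 89}: f^{-1}(U) = {p26, p27, p28} ∈ τ_X ✓.
  U = {89, 90}: f^{-1}(U) = {p28} ∉ τ_X ✗.
  U = {88, 89, 90}: f^{-1}(U) = {p26, p27, p28} ∈ τ_X ✓.
Found U = {88} with f^{-1}(U) = {p26, p27} not in τ_X. Therefore f is NOT continuous.


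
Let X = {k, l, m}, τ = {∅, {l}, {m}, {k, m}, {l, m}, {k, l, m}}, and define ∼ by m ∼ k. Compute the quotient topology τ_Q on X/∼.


X/∼ = {[k=m], [l]}; |τ_Q| = 4.

Equivalence classes: [k=m], [l].
Quotient map π: X → X/∼ sends k ↦ [k=m], l ↦ [l], m ↦ [k=m].
For each subset V ⊆ X/∼, compute π^{-1}(V) ⊆ X and check whether π^{-1}(V) ∈ τ. V is open in τ_Q iff π^{-1}(V) ∈ τ.
  V = {}: π^{-1}(V) = ∅ ∈ τ ✓.
  V = {[k=m]}: π^{-1}(V) = {k, m} ∈ τ ✓.
  V = {[l]}: π^{-1}(V) = {l} ∈ τ ✓.
  V = {[k=m], [l]}: π^{-1}(V) = {k, l, m} ∈ τ ✓.
Open sets in the quotient: τ_Q = {{}, {[k=m]}, {[l]}, {[k=m], [l]}} (4 elements).


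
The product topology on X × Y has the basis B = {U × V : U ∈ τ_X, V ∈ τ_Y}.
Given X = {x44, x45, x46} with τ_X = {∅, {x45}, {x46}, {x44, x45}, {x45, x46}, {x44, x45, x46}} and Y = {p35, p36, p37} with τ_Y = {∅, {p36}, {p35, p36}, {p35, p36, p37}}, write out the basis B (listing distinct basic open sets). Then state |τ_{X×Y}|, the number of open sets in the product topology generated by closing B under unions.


Basis B = {∅ × ∅, {x45} × {p36}, {x46} × {p36}, {x44, x45} × {p36}, {x45} × {p35, p36}, {x45, x46} × {p36}, {x46} × {p35, p36}, {x44, x45, x46} × {p36}, {x45} × {p35, p36, p37}, {x46} × {p35, p36, p37}, {x44, x45} × {p35, p36}, {x45, x46} × {p35, p36}, {x44, x45} × {p35, p36, p37}, {x44, x45, x46} × {p35, p36}, {x45, x46} × {p35, p36, p37}, {x44, x45, x46} × {p35, p36, p37}}; |τ_{X×Y}| = 40.

Enumerate products U × V with U ∈ τ_X, V ∈ τ_Y (deduplicated):
  ∅ × ∅ = {} (∅)
  {x45} × {p36} = {(x45,p36)}
  {x46} × {p36} = {(x46,p36)}
  {x44, x45} × {p36} = {(x44,p36), (x45,p36)}
  {x45} × {p35, p36} = {(x45,p35), (x45,p36)}
  {x45, x46} × {p36} = {(x45,p36), (x46,p36)}
  {x46} × {p35, p36} = {(x46,p35), (x46,p36)}
  {x44, x45, x46} × {p36} = {(x44,p36), (x45,p36), (x46,p36)}
  {x45} × {p35, p36, p37} = {(x45,p35), (x45,p36), (x45,p37)}
  {x46} × {p35, p36, p37} = {(x46,p35), (x46,p36), (x46,p37)}
  {x44, x45} × {p35, p36} = {(x44,p35), (x44,p36), (x45,p35), (x45,p36)}
  {x45, x46} × {p35, p36} = {(x45,p35), (x45,p36), (x46,p35), (x46,p36)}
  {x44, x45} × {p35, p36, p37} = {(x44,p35), (x44,p36), (x44,p37), (x45,p35), (x45,p36), (x45,p37)}
  {x44, x45, x46} × {p35, p36} = {(x44,p35), (x44,p36), (x45,p35), (x45,p36), (x46,p35), (x46,p36)}
  {x45, x46} × {p35, p36, p37} = {(x45,p35), (x45,p36), (x45,p37), (x46,p35), (x46,p36), (x46,p37)}
  {x44, x45, x46} × {p35, p36, p37} = {(x44,p35), (x44,p36), (x44,p37), (x45,p35), (x45,p36), (x45,p37), (x46,p35), (x46,p36), (x46,p37)}
These 16 distinct sets form the basis B.
Close under arbitrary unions to get τ_{X×Y}; counting gives |τ_{X×Y}| = 40.


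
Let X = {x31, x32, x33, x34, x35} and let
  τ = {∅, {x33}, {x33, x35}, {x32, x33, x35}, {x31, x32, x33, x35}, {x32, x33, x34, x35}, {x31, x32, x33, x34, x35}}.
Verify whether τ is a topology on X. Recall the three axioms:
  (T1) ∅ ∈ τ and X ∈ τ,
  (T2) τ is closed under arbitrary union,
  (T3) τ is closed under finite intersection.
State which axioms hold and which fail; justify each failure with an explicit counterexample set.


τ IS a topology on X.

Axiom (T1): ∅ ∈ τ? Yes; X ∈ τ? Yes.
Axiom (T2/T3): check pairwise unions and intersections of members of τ.
All pairwise intersections and unions checked — each lies in τ. Therefore τ satisfies (T1), (T2), (T3): it IS a topology on X.


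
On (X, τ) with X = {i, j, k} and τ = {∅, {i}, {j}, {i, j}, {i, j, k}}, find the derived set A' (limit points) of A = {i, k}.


A' = {k}

For each x ∈ X, list the open sets U ∈ τ with x ∈ U, then check whether U ∩ (A ∖ {x}) ≠ ∅ for every such U.
  x = i: open {i} ∋ x has {i} ∩ (A ∖ {i}) = ∅, so x is NOT a limit point.
  x = j: open {j} ∋ x has {j} ∩ (A ∖ {j}) = ∅, so x is NOT a limit point.
  x = k: opens ∋ x are {i, j, k}; each meets A ∖ {k}, so x IS a limit point.
Collecting: A' = {k}.


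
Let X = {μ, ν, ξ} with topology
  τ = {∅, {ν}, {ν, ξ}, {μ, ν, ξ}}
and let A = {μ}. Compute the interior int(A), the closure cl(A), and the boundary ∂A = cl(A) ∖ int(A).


int(A) = ∅, cl(A) = {μ}, ∂A = {μ}.

Closed sets in (X, τ) are complements of opens:
  closed(X, τ) = {∅, {μ}, {μ, ξ}, {μ, ν, ξ}}.
int(A) = ⋃ {U ∈ τ : U ⊆ A}. Opens contained in A: ∅.
Taking the union of these: int(A) = ∅.
cl(A) = ⋂ {C closed : A ⊆ C}. Closed sets containing A: {μ}, {μ, ξ}, {μ, ν, ξ}.
Intersecting these: cl(A) = {μ}.
∂A = cl(A) ∖ int(A) = {μ} ∖ ∅ = {μ}.


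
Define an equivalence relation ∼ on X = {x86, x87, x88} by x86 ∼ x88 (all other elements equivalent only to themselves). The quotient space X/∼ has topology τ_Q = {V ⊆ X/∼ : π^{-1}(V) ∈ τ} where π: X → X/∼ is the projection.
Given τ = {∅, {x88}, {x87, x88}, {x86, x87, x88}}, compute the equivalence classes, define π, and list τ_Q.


X/∼ = {[x86=x88], [x87]}; |τ_Q| = 2.

Equivalence classes: [x86=x88], [x87].
Quotient map π: X → X/∼ sends x86 ↦ [x86=x88], x87 ↦ [x87], x88 ↦ [x86=x88].
For each subset V ⊆ X/∼, compute π^{-1}(V) ⊆ X and check whether π^{-1}(V) ∈ τ. V is open in τ_Q iff π^{-1}(V) ∈ τ.
  V = {}: π^{-1}(V) = ∅ ∈ τ ✓.
  V = {[x86=x88]}: π^{-1}(V) = {x86, x88} ∉ τ ✗.
  V = {[x87]}: π^{-1}(V) = {x87} ∉ τ ✗.
  V = {[x86=x88], [x87]}: π^{-1}(V) = {x86, x87, x88} ∈ τ ✓.
Open sets in the quotient: τ_Q = {{}, {[x86=x88], [x87]}} (2 elements).


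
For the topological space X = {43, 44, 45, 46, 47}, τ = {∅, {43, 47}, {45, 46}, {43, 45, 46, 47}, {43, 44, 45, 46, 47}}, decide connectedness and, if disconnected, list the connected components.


(X, τ) is connected.

Find clopen sets (U ∈ τ with X ∖ U ∈ τ):
  U = ∅, X ∖ U = {43, 44, 45, 46, 47} — both open, so U is clopen.
  U = {43, 44, 45, 46, 47}, X ∖ U = ∅ — both open, so U is clopen.
Only trivial clopens (∅ and X) exist, so (X, τ) is connected.
Compute connected components by grouping points that agree on all clopens:
  component: {43, 44, 45, 46, 47}


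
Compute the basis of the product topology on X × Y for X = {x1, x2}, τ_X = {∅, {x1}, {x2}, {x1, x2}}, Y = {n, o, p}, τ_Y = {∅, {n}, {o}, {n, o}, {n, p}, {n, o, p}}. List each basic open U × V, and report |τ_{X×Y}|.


Basis B = {∅ × ∅, {x1} × {n}, {x1} × {o}, {x2} × {n}, {x2} × {o}, {x1} × {n, o}, {x1} × {n, p}, {x1, x2} × {n}, {x1, x2} × {o}, {x2} × {n, o}, {x2} × {n, p}, {x1} × {n, o, p}, {x2} × {n, o, p}, {x1, x2} × {n, o}, {x1, x2} × {n, p}, {x1, x2} × {n, o, p}}; |τ_{X×Y}| = 36.

Enumerate products U × V with U ∈ τ_X, V ∈ τ_Y (deduplicated):
  ∅ × ∅ = {} (∅)
  {x1} × {n} = {(x1,n)}
  {x1} × {o} = {(x1,o)}
  {x2} × {n} = {(x2,n)}
  {x2} × {o} = {(x2,o)}
  {x1} × {n, o} = {(x1,n), (x1,o)}
  {x1} × {n, p} = {(x1,n), (x1,p)}
  {x1, x2} × {n} = {(x1,n), (x2,n)}
  {x1, x2} × {o} = {(x1,o), (x2,o)}
  {x2} × {n, o} = {(x2,n), (x2,o)}
  {x2} × {n, p} = {(x2,n), (x2,p)}
  {x1} × {n, o, p} = {(x1,n), (x1,o), (x1,p)}
  {x2} × {n, o, p} = {(x2,n), (x2,o), (x2,p)}
  {x1, x2} × {n, o} = {(x1,n), (x1,o), (x2,n), (x2,o)}
  {x1, x2} × {n, p} = {(x1,n), (x1,p), (x2,n), (x2,p)}
  {x1, x2} × {n, o, p} = {(x1,n), (x1,o), (x1,p), (x2,n), (x2,o), (x2,p)}
These 16 distinct sets form the basis B.
Close under arbitrary unions to get τ_{X×Y}; counting gives |τ_{X×Y}| = 36.


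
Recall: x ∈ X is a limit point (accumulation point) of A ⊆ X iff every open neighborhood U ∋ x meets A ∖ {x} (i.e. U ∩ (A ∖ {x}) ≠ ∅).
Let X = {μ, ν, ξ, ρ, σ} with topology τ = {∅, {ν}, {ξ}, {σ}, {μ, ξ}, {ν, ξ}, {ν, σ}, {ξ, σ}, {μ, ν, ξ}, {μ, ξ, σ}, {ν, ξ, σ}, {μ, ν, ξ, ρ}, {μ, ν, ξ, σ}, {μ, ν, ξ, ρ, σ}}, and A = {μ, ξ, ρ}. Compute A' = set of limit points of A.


A' = {μ, ρ}

For each x ∈ X, list the open sets U ∈ τ with x ∈ U, then check whether U ∩ (A ∖ {x}) ≠ ∅ for every such U.
  x = μ: opens ∋ x are {μ, ξ}, {μ, ν, ξ}, {μ, ξ, σ}, {μ, ν, ξ, ρ}, {μ, ν, ξ, σ}, {μ, ν, ξ, ρ, σ}; each meets A ∖ {μ}, so x IS a limit point.
  x = ν: open {ν} ∋ x has {ν} ∩ (A ∖ {ν}) = ∅, so x is NOT a limit point.
  x = ξ: open {ξ} ∋ x has {ξ} ∩ (A ∖ {ξ}) = ∅, so x is NOT a limit point.
  x = ρ: opens ∋ x are {μ, ν, ξ, ρ}, {μ, ν, ξ, ρ, σ}; each meets A ∖ {ρ}, so x IS a limit point.
  x = σ: open {σ} ∋ x has {σ} ∩ (A ∖ {σ}) = ∅, so x is NOT a limit point.
Collecting: A' = {μ, ρ}.


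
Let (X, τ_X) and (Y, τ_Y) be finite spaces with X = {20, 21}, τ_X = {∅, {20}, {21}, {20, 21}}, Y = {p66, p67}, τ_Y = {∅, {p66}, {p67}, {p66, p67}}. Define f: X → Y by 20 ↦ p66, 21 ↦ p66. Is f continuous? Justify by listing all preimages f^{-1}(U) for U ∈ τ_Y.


f IS continuous.

Compute f^{-1}(U) for each U ∈ τ_Y:
  U = ∅: f^{-1}(U) = ∅ ∈ τ_X ✓.
  U = {p66}: f^{-1}(U) = {20, 21} ∈ τ_X ✓.
  U = {p67}: f^{-1}(U) = ∅ ∈ τ_X ✓.
  U = {p66, p67}: f^{-1}(U) = {20, 21} ∈ τ_X ✓.
Every preimage lies in τ_X, so f IS continuous.


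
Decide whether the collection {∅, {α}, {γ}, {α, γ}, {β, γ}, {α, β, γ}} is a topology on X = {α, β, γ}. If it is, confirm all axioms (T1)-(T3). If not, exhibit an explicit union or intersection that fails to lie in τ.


τ IS a topology on X.

Axiom (T1): ∅ ∈ τ? Yes; X ∈ τ? Yes.
Axiom (T2/T3): check pairwise unions and intersections of members of τ.
All pairwise intersections and unions checked — each lies in τ. Therefore τ satisfies (T1), (T2), (T3): it IS a topology on X.


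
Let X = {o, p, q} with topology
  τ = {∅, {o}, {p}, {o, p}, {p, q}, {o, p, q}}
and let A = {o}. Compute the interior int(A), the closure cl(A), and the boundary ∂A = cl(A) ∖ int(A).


int(A) = {o}, cl(A) = {o}, ∂A = ∅.

Closed sets in (X, τ) are complements of opens:
  closed(X, τ) = {∅, {o}, {q}, {o, q}, {p, q}, {o, p, q}}.
int(A) = ⋃ {U ∈ τ : U ⊆ A}. Opens contained in A: ∅, {o}.
Taking the union of these: int(A) = {o}.
cl(A) = ⋂ {C closed : A ⊆ C}. Closed sets containing A: {o}, {o, q}, {o, p, q}.
Intersecting these: cl(A) = {o}.
∂A = cl(A) ∖ int(A) = {o} ∖ {o} = ∅.
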